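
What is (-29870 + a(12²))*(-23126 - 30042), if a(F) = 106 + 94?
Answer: 1577494560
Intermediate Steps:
a(F) = 200
(-29870 + a(12²))*(-23126 - 30042) = (-29870 + 200)*(-23126 - 30042) = -29670*(-53168) = 1577494560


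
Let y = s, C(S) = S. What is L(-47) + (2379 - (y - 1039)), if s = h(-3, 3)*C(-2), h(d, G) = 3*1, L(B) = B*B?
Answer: 5633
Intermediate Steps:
L(B) = B²
h(d, G) = 3
s = -6 (s = 3*(-2) = -6)
y = -6
L(-47) + (2379 - (y - 1039)) = (-47)² + (2379 - (-6 - 1039)) = 2209 + (2379 - 1*(-1045)) = 2209 + (2379 + 1045) = 2209 + 3424 = 5633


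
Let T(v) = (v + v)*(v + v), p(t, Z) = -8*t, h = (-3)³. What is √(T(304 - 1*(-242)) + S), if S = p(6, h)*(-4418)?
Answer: 4*√87783 ≈ 1185.1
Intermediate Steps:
h = -27
S = 212064 (S = -8*6*(-4418) = -48*(-4418) = 212064)
T(v) = 4*v² (T(v) = (2*v)*(2*v) = 4*v²)
√(T(304 - 1*(-242)) + S) = √(4*(304 - 1*(-242))² + 212064) = √(4*(304 + 242)² + 212064) = √(4*546² + 212064) = √(4*298116 + 212064) = √(1192464 + 212064) = √1404528 = 4*√87783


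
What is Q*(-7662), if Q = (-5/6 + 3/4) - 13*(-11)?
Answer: -2190055/2 ≈ -1.0950e+6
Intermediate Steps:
Q = 1715/12 (Q = (-5*1/6 + 3*(1/4)) + 143 = (-5/6 + 3/4) + 143 = -1/12 + 143 = 1715/12 ≈ 142.92)
Q*(-7662) = (1715/12)*(-7662) = -2190055/2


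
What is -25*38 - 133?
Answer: -1083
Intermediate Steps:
-25*38 - 133 = -950 - 133 = -1083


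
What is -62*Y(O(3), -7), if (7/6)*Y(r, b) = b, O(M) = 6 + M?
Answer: 372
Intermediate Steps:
Y(r, b) = 6*b/7
-62*Y(O(3), -7) = -372*(-7)/7 = -62*(-6) = 372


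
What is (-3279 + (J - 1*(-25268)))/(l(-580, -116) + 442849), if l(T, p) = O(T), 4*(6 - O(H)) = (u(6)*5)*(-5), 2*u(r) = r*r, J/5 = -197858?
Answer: -1934602/885935 ≈ -2.1837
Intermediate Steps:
J = -989290 (J = 5*(-197858) = -989290)
u(r) = r**2/2 (u(r) = (r*r)/2 = r**2/2)
O(H) = 237/2 (O(H) = 6 - ((1/2)*6**2)*5*(-5)/4 = 6 - ((1/2)*36)*5*(-5)/4 = 6 - 18*5*(-5)/4 = 6 - 45*(-5)/2 = 6 - 1/4*(-450) = 6 + 225/2 = 237/2)
l(T, p) = 237/2
(-3279 + (J - 1*(-25268)))/(l(-580, -116) + 442849) = (-3279 + (-989290 - 1*(-25268)))/(237/2 + 442849) = (-3279 + (-989290 + 25268))/(885935/2) = (-3279 - 964022)*(2/885935) = -967301*2/885935 = -1934602/885935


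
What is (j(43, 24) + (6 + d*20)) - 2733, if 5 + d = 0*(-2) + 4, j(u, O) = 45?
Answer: -2702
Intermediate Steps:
d = -1 (d = -5 + (0*(-2) + 4) = -5 + (0 + 4) = -5 + 4 = -1)
(j(43, 24) + (6 + d*20)) - 2733 = (45 + (6 - 1*20)) - 2733 = (45 + (6 - 20)) - 2733 = (45 - 14) - 2733 = 31 - 2733 = -2702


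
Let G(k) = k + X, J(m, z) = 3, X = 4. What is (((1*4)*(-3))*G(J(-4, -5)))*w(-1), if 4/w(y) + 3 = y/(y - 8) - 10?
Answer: 756/29 ≈ 26.069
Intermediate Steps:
G(k) = 4 + k (G(k) = k + 4 = 4 + k)
w(y) = 4/(-13 + y/(-8 + y)) (w(y) = 4/(-3 + (y/(y - 8) - 10)) = 4/(-3 + (y/(-8 + y) - 10)) = 4/(-3 + (-10 + y/(-8 + y))) = 4/(-13 + y/(-8 + y)))
(((1*4)*(-3))*G(J(-4, -5)))*w(-1) = (((1*4)*(-3))*(4 + 3))*((8 - 1*(-1))/(-26 + 3*(-1))) = ((4*(-3))*7)*((8 + 1)/(-26 - 3)) = (-12*7)*(9/(-29)) = -(-84)*9/29 = -84*(-9/29) = 756/29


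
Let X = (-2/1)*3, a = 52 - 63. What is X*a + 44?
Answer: 110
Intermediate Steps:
a = -11
X = -6 (X = (1*(-2))*3 = -2*3 = -6)
X*a + 44 = -6*(-11) + 44 = 66 + 44 = 110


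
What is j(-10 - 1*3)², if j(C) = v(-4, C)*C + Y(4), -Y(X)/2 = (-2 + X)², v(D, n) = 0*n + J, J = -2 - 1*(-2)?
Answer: 64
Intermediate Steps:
J = 0 (J = -2 + 2 = 0)
v(D, n) = 0 (v(D, n) = 0*n + 0 = 0 + 0 = 0)
Y(X) = -2*(-2 + X)²
j(C) = -8 (j(C) = 0*C - 2*(-2 + 4)² = 0 - 2*2² = 0 - 2*4 = 0 - 8 = -8)
j(-10 - 1*3)² = (-8)² = 64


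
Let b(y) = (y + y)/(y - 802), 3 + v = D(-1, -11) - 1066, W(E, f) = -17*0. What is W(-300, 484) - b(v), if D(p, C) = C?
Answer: -1080/941 ≈ -1.1477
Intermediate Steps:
W(E, f) = 0
v = -1080 (v = -3 + (-11 - 1066) = -3 - 1077 = -1080)
b(y) = 2*y/(-802 + y) (b(y) = (2*y)/(-802 + y) = 2*y/(-802 + y))
W(-300, 484) - b(v) = 0 - 2*(-1080)/(-802 - 1080) = 0 - 2*(-1080)/(-1882) = 0 - 2*(-1080)*(-1)/1882 = 0 - 1*1080/941 = 0 - 1080/941 = -1080/941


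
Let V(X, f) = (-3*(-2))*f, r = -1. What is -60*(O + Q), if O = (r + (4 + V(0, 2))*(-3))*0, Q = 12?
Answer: -720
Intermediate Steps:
V(X, f) = 6*f
O = 0 (O = (-1 + (4 + 6*2)*(-3))*0 = (-1 + (4 + 12)*(-3))*0 = (-1 + 16*(-3))*0 = (-1 - 48)*0 = -49*0 = 0)
-60*(O + Q) = -60*(0 + 12) = -60*12 = -720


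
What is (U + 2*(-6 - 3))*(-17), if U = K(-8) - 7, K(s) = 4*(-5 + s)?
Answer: 1309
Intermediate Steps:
K(s) = -20 + 4*s
U = -59 (U = (-20 + 4*(-8)) - 7 = (-20 - 32) - 7 = -52 - 7 = -59)
(U + 2*(-6 - 3))*(-17) = (-59 + 2*(-6 - 3))*(-17) = (-59 + 2*(-9))*(-17) = (-59 - 18)*(-17) = -77*(-17) = 1309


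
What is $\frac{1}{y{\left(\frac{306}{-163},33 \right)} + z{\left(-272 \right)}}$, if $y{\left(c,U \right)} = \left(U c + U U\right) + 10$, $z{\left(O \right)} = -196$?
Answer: $\frac{163}{137091} \approx 0.001189$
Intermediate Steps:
$y{\left(c,U \right)} = 10 + U^{2} + U c$ ($y{\left(c,U \right)} = \left(U c + U^{2}\right) + 10 = \left(U^{2} + U c\right) + 10 = 10 + U^{2} + U c$)
$\frac{1}{y{\left(\frac{306}{-163},33 \right)} + z{\left(-272 \right)}} = \frac{1}{\left(10 + 33^{2} + 33 \frac{306}{-163}\right) - 196} = \frac{1}{\left(10 + 1089 + 33 \cdot 306 \left(- \frac{1}{163}\right)\right) - 196} = \frac{1}{\left(10 + 1089 + 33 \left(- \frac{306}{163}\right)\right) - 196} = \frac{1}{\left(10 + 1089 - \frac{10098}{163}\right) - 196} = \frac{1}{\frac{169039}{163} - 196} = \frac{1}{\frac{137091}{163}} = \frac{163}{137091}$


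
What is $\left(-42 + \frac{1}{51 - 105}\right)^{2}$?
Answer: $\frac{5148361}{2916} \approx 1765.6$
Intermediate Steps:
$\left(-42 + \frac{1}{51 - 105}\right)^{2} = \left(-42 + \frac{1}{-54}\right)^{2} = \left(-42 - \frac{1}{54}\right)^{2} = \left(- \frac{2269}{54}\right)^{2} = \frac{5148361}{2916}$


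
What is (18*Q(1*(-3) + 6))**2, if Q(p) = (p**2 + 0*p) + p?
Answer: 46656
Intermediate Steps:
Q(p) = p + p**2 (Q(p) = (p**2 + 0) + p = p**2 + p = p + p**2)
(18*Q(1*(-3) + 6))**2 = (18*((1*(-3) + 6)*(1 + (1*(-3) + 6))))**2 = (18*((-3 + 6)*(1 + (-3 + 6))))**2 = (18*(3*(1 + 3)))**2 = (18*(3*4))**2 = (18*12)**2 = 216**2 = 46656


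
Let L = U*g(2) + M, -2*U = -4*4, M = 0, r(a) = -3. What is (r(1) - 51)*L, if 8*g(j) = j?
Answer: -108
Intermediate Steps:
g(j) = j/8
U = 8 (U = -(-2)*4 = -½*(-16) = 8)
L = 2 (L = 8*((⅛)*2) + 0 = 8*(¼) + 0 = 2 + 0 = 2)
(r(1) - 51)*L = (-3 - 51)*2 = -54*2 = -108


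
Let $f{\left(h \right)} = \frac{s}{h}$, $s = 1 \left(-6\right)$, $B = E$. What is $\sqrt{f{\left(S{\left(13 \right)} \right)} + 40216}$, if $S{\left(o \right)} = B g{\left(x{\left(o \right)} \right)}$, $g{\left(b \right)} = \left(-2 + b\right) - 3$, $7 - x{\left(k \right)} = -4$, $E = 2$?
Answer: $\frac{\sqrt{160862}}{2} \approx 200.54$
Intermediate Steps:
$x{\left(k \right)} = 11$ ($x{\left(k \right)} = 7 - -4 = 7 + 4 = 11$)
$B = 2$
$g{\left(b \right)} = -5 + b$
$s = -6$
$S{\left(o \right)} = 12$ ($S{\left(o \right)} = 2 \left(-5 + 11\right) = 2 \cdot 6 = 12$)
$f{\left(h \right)} = - \frac{6}{h}$
$\sqrt{f{\left(S{\left(13 \right)} \right)} + 40216} = \sqrt{- \frac{6}{12} + 40216} = \sqrt{\left(-6\right) \frac{1}{12} + 40216} = \sqrt{- \frac{1}{2} + 40216} = \sqrt{\frac{80431}{2}} = \frac{\sqrt{160862}}{2}$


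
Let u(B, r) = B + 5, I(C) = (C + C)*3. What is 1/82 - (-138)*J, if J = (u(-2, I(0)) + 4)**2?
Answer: 554485/82 ≈ 6762.0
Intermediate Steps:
I(C) = 6*C (I(C) = (2*C)*3 = 6*C)
u(B, r) = 5 + B
J = 49 (J = ((5 - 2) + 4)**2 = (3 + 4)**2 = 7**2 = 49)
1/82 - (-138)*J = 1/82 - (-138)*49 = 1/82 - 138*(-49) = 1/82 + 6762 = 554485/82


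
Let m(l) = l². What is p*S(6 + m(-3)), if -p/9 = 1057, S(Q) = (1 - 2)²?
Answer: -9513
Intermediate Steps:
S(Q) = 1 (S(Q) = (-1)² = 1)
p = -9513 (p = -9*1057 = -9513)
p*S(6 + m(-3)) = -9513*1 = -9513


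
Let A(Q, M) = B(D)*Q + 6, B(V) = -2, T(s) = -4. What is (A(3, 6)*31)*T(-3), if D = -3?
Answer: 0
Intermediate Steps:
A(Q, M) = 6 - 2*Q (A(Q, M) = -2*Q + 6 = 6 - 2*Q)
(A(3, 6)*31)*T(-3) = ((6 - 2*3)*31)*(-4) = ((6 - 6)*31)*(-4) = (0*31)*(-4) = 0*(-4) = 0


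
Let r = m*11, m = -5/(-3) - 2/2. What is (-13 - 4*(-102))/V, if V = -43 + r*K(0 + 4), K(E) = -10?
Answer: -1185/349 ≈ -3.3954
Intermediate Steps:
m = ⅔ (m = -5*(-⅓) - 2*½ = 5/3 - 1 = ⅔ ≈ 0.66667)
r = 22/3 (r = (⅔)*11 = 22/3 ≈ 7.3333)
V = -349/3 (V = -43 + (22/3)*(-10) = -43 - 220/3 = -349/3 ≈ -116.33)
(-13 - 4*(-102))/V = (-13 - 4*(-102))/(-349/3) = (-13 + 408)*(-3/349) = 395*(-3/349) = -1185/349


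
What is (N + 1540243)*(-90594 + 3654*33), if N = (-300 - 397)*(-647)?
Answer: 59712165576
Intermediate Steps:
N = 450959 (N = -697*(-647) = 450959)
(N + 1540243)*(-90594 + 3654*33) = (450959 + 1540243)*(-90594 + 3654*33) = 1991202*(-90594 + 120582) = 1991202*29988 = 59712165576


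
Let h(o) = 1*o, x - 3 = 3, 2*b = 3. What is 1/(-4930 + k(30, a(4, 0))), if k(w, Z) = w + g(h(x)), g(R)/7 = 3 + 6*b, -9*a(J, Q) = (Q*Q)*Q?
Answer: -1/4816 ≈ -0.00020764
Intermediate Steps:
b = 3/2 (b = (1/2)*3 = 3/2 ≈ 1.5000)
x = 6 (x = 3 + 3 = 6)
h(o) = o
a(J, Q) = -Q**3/9 (a(J, Q) = -Q*Q*Q/9 = -Q**2*Q/9 = -Q**3/9)
g(R) = 84 (g(R) = 7*(3 + 6*(3/2)) = 7*(3 + 9) = 7*12 = 84)
k(w, Z) = 84 + w (k(w, Z) = w + 84 = 84 + w)
1/(-4930 + k(30, a(4, 0))) = 1/(-4930 + (84 + 30)) = 1/(-4930 + 114) = 1/(-4816) = -1/4816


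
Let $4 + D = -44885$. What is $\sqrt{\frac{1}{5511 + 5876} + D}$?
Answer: $\frac{i \sqrt{5820476915254}}{11387} \approx 211.87 i$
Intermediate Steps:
$D = -44889$ ($D = -4 - 44885 = -44889$)
$\sqrt{\frac{1}{5511 + 5876} + D} = \sqrt{\frac{1}{5511 + 5876} - 44889} = \sqrt{\frac{1}{11387} - 44889} = \sqrt{- \frac{511151042}{11387}} = \frac{i \sqrt{5820476915254}}{11387}$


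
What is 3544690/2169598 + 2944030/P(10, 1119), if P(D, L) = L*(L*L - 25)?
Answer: 1243248740105725/759977735231508 ≈ 1.6359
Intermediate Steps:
P(D, L) = L*(-25 + L²) (P(D, L) = L*(L² - 25) = L*(-25 + L²))
3544690/2169598 + 2944030/P(10, 1119) = 3544690/2169598 + 2944030/((1119*(-25 + 1119²))) = 3544690*(1/2169598) + 2944030/((1119*(-25 + 1252161))) = 1772345/1084799 + 2944030/((1119*1252136)) = 1772345/1084799 + 2944030/1401140184 = 1772345/1084799 + 2944030*(1/1401140184) = 1772345/1084799 + 1472015/700570092 = 1243248740105725/759977735231508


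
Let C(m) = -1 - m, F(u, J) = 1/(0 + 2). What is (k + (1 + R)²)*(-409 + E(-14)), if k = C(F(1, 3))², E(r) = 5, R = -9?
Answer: -26765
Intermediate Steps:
F(u, J) = ½ (F(u, J) = 1/2 = ½)
k = 9/4 (k = (-1 - 1*½)² = (-1 - ½)² = (-3/2)² = 9/4 ≈ 2.2500)
(k + (1 + R)²)*(-409 + E(-14)) = (9/4 + (1 - 9)²)*(-409 + 5) = (9/4 + (-8)²)*(-404) = (9/4 + 64)*(-404) = (265/4)*(-404) = -26765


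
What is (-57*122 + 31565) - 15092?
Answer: 9519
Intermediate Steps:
(-57*122 + 31565) - 15092 = (-6954 + 31565) - 15092 = 24611 - 15092 = 9519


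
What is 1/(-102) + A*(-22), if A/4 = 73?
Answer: -655249/102 ≈ -6424.0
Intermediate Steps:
A = 292 (A = 4*73 = 292)
1/(-102) + A*(-22) = 1/(-102) + 292*(-22) = -1/102 - 6424 = -655249/102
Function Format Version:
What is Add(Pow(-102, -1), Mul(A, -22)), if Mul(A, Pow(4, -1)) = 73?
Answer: Rational(-655249, 102) ≈ -6424.0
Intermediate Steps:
A = 292 (A = Mul(4, 73) = 292)
Add(Pow(-102, -1), Mul(A, -22)) = Add(Pow(-102, -1), Mul(292, -22)) = Add(Rational(-1, 102), -6424) = Rational(-655249, 102)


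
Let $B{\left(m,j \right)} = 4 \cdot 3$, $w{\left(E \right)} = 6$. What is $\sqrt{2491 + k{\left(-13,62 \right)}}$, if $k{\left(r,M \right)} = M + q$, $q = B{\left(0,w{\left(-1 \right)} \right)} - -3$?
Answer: $2 \sqrt{642} \approx 50.675$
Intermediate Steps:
$B{\left(m,j \right)} = 12$
$q = 15$ ($q = 12 - -3 = 12 + 3 = 15$)
$k{\left(r,M \right)} = 15 + M$ ($k{\left(r,M \right)} = M + 15 = 15 + M$)
$\sqrt{2491 + k{\left(-13,62 \right)}} = \sqrt{2491 + \left(15 + 62\right)} = \sqrt{2491 + 77} = \sqrt{2568} = 2 \sqrt{642}$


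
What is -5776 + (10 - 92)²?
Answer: 948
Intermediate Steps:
-5776 + (10 - 92)² = -5776 + (-82)² = -5776 + 6724 = 948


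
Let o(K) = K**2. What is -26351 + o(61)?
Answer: -22630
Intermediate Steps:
-26351 + o(61) = -26351 + 61**2 = -26351 + 3721 = -22630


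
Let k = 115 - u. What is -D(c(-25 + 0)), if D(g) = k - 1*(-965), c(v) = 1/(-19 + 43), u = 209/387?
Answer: -417751/387 ≈ -1079.5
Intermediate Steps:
u = 209/387 (u = 209*(1/387) = 209/387 ≈ 0.54005)
k = 44296/387 (k = 115 - 1*209/387 = 115 - 209/387 = 44296/387 ≈ 114.46)
c(v) = 1/24
D(g) = 417751/387 (D(g) = 44296/387 - 1*(-965) = 44296/387 + 965 = 417751/387)
-D(c(-25 + 0)) = -1*417751/387 = -417751/387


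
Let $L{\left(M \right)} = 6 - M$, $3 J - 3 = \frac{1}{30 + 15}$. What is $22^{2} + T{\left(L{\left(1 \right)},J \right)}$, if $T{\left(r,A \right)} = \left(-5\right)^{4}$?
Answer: $1109$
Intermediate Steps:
$J = \frac{136}{135}$ ($J = 1 + \frac{1}{3 \left(30 + 15\right)} = 1 + \frac{1}{3 \cdot 45} = 1 + \frac{1}{3} \cdot \frac{1}{45} = 1 + \frac{1}{135} = \frac{136}{135} \approx 1.0074$)
$T{\left(r,A \right)} = 625$
$22^{2} + T{\left(L{\left(1 \right)},J \right)} = 22^{2} + 625 = 484 + 625 = 1109$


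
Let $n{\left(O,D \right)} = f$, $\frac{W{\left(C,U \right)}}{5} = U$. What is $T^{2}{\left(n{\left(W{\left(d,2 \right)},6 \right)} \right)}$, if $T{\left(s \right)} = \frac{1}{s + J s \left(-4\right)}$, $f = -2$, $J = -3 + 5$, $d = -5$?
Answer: $\frac{1}{196} \approx 0.005102$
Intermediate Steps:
$J = 2$
$W{\left(C,U \right)} = 5 U$
$n{\left(O,D \right)} = -2$
$T{\left(s \right)} = - \frac{1}{7 s}$ ($T{\left(s \right)} = \frac{1}{s + 2 s \left(-4\right)} = \frac{1}{s - 8 s} = \frac{1}{\left(-7\right) s} = - \frac{1}{7 s}$)
$T^{2}{\left(n{\left(W{\left(d,2 \right)},6 \right)} \right)} = \left(- \frac{1}{7 \left(-2\right)}\right)^{2} = \left(\left(- \frac{1}{7}\right) \left(- \frac{1}{2}\right)\right)^{2} = \left(\frac{1}{14}\right)^{2} = \frac{1}{196}$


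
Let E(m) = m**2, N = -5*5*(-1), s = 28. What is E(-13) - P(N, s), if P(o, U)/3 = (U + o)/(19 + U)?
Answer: 7784/47 ≈ 165.62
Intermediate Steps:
N = 25 (N = -25*(-1) = 25)
P(o, U) = 3*(U + o)/(19 + U) (P(o, U) = 3*((U + o)/(19 + U)) = 3*(U + o)/(19 + U))
E(-13) - P(N, s) = (-13)**2 - 3*(28 + 25)/(19 + 28) = 169 - 3*53/47 = 169 - 1*159/47 = 169 - 159/47 = 7784/47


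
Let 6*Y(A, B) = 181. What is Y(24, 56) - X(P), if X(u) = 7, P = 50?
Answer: 139/6 ≈ 23.167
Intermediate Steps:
Y(A, B) = 181/6 (Y(A, B) = (⅙)*181 = 181/6)
Y(24, 56) - X(P) = 181/6 - 1*7 = 181/6 - 7 = 139/6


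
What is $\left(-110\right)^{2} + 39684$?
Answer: $51784$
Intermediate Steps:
$\left(-110\right)^{2} + 39684 = 12100 + 39684 = 51784$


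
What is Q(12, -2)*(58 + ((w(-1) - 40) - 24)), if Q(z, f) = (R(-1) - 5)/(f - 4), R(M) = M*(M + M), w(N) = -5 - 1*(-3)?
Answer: -4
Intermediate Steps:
w(N) = -2 (w(N) = -5 + 3 = -2)
R(M) = 2*M**2 (R(M) = M*(2*M) = 2*M**2)
Q(z, f) = -3/(-4 + f) (Q(z, f) = (2*(-1)**2 - 5)/(f - 4) = (2*1 - 5)/(-4 + f) = (2 - 5)/(-4 + f) = -3/(-4 + f))
Q(12, -2)*(58 + ((w(-1) - 40) - 24)) = (-3/(-4 - 2))*(58 + ((-2 - 40) - 24)) = (-3/(-6))*(58 + (-42 - 24)) = (-3*(-1/6))*(58 - 66) = (1/2)*(-8) = -4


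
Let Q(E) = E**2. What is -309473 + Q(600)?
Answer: 50527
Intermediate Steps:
-309473 + Q(600) = -309473 + 600**2 = -309473 + 360000 = 50527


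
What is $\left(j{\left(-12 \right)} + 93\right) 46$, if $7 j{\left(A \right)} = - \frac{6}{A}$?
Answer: $\frac{29969}{7} \approx 4281.3$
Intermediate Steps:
$j{\left(A \right)} = - \frac{6}{7 A}$ ($j{\left(A \right)} = \frac{\left(-6\right) \frac{1}{A}}{7} = - \frac{6}{7 A}$)
$\left(j{\left(-12 \right)} + 93\right) 46 = \left(- \frac{6}{7 \left(-12\right)} + 93\right) 46 = \left(\left(- \frac{6}{7}\right) \left(- \frac{1}{12}\right) + 93\right) 46 = \left(\frac{1}{14} + 93\right) 46 = \frac{1303}{14} \cdot 46 = \frac{29969}{7}$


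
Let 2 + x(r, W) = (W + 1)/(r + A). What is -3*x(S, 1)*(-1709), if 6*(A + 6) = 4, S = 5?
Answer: -41016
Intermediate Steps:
A = -16/3 (A = -6 + (1/6)*4 = -6 + 2/3 = -16/3 ≈ -5.3333)
x(r, W) = -2 + (1 + W)/(-16/3 + r) (x(r, W) = -2 + (W + 1)/(r - 16/3) = -2 + (1 + W)/(-16/3 + r))
-3*x(S, 1)*(-1709) = -3*(35 - 6*5 + 3*1)/(-16 + 3*5)*(-1709) = -3*(35 - 30 + 3)/(-16 + 15)*(-1709) = -3*8/(-1)*(-1709) = -(-3)*8*(-1709) = -3*(-8)*(-1709) = 24*(-1709) = -41016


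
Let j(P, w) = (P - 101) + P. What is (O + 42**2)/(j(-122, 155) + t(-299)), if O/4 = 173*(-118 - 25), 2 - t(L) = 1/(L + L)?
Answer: 58120816/205113 ≈ 283.36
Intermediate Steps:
j(P, w) = -101 + 2*P (j(P, w) = (-101 + P) + P = -101 + 2*P)
t(L) = 2 - 1/(2*L) (t(L) = 2 - 1/(L + L) = 2 - 1/(2*L))
O = -98956 (O = 4*(173*(-118 - 25)) = 4*(173*(-143)) = 4*(-24739) = -98956)
(O + 42**2)/(j(-122, 155) + t(-299)) = (-98956 + 42**2)/((-101 + 2*(-122)) + (2 - 1/2/(-299))) = (-98956 + 1764)/((-101 - 244) + (2 - 1/2*(-1/299))) = -97192/(-345 + (2 + 1/598)) = -97192/(-345 + 1197/598) = -97192/(-205113/598) = -97192*(-598/205113) = 58120816/205113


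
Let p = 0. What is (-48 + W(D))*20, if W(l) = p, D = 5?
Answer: -960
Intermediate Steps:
W(l) = 0
(-48 + W(D))*20 = (-48 + 0)*20 = -48*20 = -960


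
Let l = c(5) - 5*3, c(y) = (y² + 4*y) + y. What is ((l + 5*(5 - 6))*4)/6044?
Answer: 30/1511 ≈ 0.019854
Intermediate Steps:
c(y) = y² + 5*y
l = 35 (l = 5*(5 + 5) - 5*3 = 5*10 - 15 = 50 - 15 = 35)
((l + 5*(5 - 6))*4)/6044 = ((35 + 5*(5 - 6))*4)/6044 = ((35 + 5*(-1))*4)*(1/6044) = ((35 - 5)*4)*(1/6044) = (30*4)*(1/6044) = 120*(1/6044) = 30/1511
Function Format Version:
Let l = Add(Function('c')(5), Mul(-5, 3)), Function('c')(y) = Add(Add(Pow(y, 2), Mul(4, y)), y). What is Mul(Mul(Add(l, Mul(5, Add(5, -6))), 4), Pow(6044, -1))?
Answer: Rational(30, 1511) ≈ 0.019854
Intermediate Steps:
Function('c')(y) = Add(Pow(y, 2), Mul(5, y))
l = 35 (l = Add(Mul(5, Add(5, 5)), Mul(-5, 3)) = Add(Mul(5, 10), -15) = Add(50, -15) = 35)
Mul(Mul(Add(l, Mul(5, Add(5, -6))), 4), Pow(6044, -1)) = Mul(Mul(Add(35, Mul(5, Add(5, -6))), 4), Pow(6044, -1)) = Mul(Mul(Add(35, Mul(5, -1)), 4), Rational(1, 6044)) = Mul(Mul(Add(35, -5), 4), Rational(1, 6044)) = Mul(Mul(30, 4), Rational(1, 6044)) = Mul(120, Rational(1, 6044)) = Rational(30, 1511)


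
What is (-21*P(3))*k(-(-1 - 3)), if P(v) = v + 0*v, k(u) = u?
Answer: -252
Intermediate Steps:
P(v) = v (P(v) = v + 0 = v)
(-21*P(3))*k(-(-1 - 3)) = (-21*3)*(-(-1 - 3)) = -(-63)*(-4) = -63*4 = -252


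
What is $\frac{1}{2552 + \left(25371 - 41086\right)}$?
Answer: $- \frac{1}{13163} \approx -7.5971 \cdot 10^{-5}$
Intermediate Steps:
$\frac{1}{2552 + \left(25371 - 41086\right)} = \frac{1}{2552 - 15715} = \frac{1}{-13163} = - \frac{1}{13163}$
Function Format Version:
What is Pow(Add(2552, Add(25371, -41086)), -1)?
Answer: Rational(-1, 13163) ≈ -7.5971e-5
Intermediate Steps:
Pow(Add(2552, Add(25371, -41086)), -1) = Pow(Add(2552, -15715), -1) = Pow(-13163, -1) = Rational(-1, 13163)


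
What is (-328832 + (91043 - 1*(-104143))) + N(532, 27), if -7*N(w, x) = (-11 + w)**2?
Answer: -1206963/7 ≈ -1.7242e+5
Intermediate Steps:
N(w, x) = -(-11 + w)**2/7
(-328832 + (91043 - 1*(-104143))) + N(532, 27) = (-328832 + (91043 - 1*(-104143))) - (-11 + 532)**2/7 = (-328832 + (91043 + 104143)) - 1/7*521**2 = (-328832 + 195186) - 1/7*271441 = -133646 - 271441/7 = -1206963/7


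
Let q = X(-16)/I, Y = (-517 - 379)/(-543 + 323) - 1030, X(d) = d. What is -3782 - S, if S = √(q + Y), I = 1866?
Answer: -3782 - I*√2701524255870/51315 ≈ -3782.0 - 32.03*I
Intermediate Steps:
Y = -56426/55 (Y = -896/(-220) - 1030 = -896*(-1/220) - 1030 = 224/55 - 1030 = -56426/55 ≈ -1025.9)
q = -8/933 (q = -16/1866 = -16*1/1866 = -8/933 ≈ -0.0085745)
S = I*√2701524255870/51315 (S = √(-8/933 - 56426/55) = √(-52645898/51315) = I*√2701524255870/51315 ≈ 32.03*I)
-3782 - S = -3782 - I*√2701524255870/51315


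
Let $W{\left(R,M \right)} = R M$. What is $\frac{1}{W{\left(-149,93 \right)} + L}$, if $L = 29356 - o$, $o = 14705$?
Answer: $\frac{1}{794} \approx 0.0012594$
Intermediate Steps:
$W{\left(R,M \right)} = M R$
$L = 14651$ ($L = 29356 - 14705 = 14651$)
$\frac{1}{W{\left(-149,93 \right)} + L} = \frac{1}{93 \left(-149\right) + 14651} = \frac{1}{-13857 + 14651} = \frac{1}{794}$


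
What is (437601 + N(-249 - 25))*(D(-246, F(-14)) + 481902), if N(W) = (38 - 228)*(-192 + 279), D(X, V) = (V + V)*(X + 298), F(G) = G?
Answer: 202301877666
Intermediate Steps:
D(X, V) = 2*V*(298 + X) (D(X, V) = (2*V)*(298 + X) = 2*V*(298 + X))
N(W) = -16530 (N(W) = -190*87 = -16530)
(437601 + N(-249 - 25))*(D(-246, F(-14)) + 481902) = (437601 - 16530)*(2*(-14)*(298 - 246) + 481902) = 421071*(2*(-14)*52 + 481902) = 421071*(-1456 + 481902) = 421071*480446 = 202301877666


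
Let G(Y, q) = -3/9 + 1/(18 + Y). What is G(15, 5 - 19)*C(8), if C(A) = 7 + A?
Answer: -50/11 ≈ -4.5455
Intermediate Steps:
G(Y, q) = -⅓ + 1/(18 + Y) (G(Y, q) = -3*⅑ + 1/(18 + Y) = -⅓ + 1/(18 + Y))
G(15, 5 - 19)*C(8) = ((-15 - 1*15)/(3*(18 + 15)))*(7 + 8) = ((⅓)*(-15 - 15)/33)*15 = ((⅓)*(1/33)*(-30))*15 = -10/33*15 = -50/11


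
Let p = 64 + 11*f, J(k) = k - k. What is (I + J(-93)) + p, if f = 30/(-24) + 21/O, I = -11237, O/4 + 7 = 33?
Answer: -1163191/104 ≈ -11185.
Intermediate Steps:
O = 104 (O = -28 + 4*33 = -28 + 132 = 104)
f = -109/104 (f = 30/(-24) + 21/104 = 30*(-1/24) + 21*(1/104) = -5/4 + 21/104 = -109/104 ≈ -1.0481)
J(k) = 0
p = 5457/104 (p = 64 + 11*(-109/104) = 64 - 1199/104 = 5457/104 ≈ 52.471)
(I + J(-93)) + p = (-11237 + 0) + 5457/104 = -11237 + 5457/104 = -1163191/104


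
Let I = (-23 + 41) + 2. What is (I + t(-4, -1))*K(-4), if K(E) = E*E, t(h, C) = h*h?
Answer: 576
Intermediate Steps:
t(h, C) = h**2
K(E) = E**2
I = 20 (I = 18 + 2 = 20)
(I + t(-4, -1))*K(-4) = (20 + (-4)**2)*(-4)**2 = (20 + 16)*16 = 36*16 = 576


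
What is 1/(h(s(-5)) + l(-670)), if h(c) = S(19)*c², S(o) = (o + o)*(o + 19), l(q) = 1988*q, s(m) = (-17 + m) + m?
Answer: -1/279284 ≈ -3.5806e-6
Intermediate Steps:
s(m) = -17 + 2*m
S(o) = 2*o*(19 + o) (S(o) = (2*o)*(19 + o) = 2*o*(19 + o))
h(c) = 1444*c² (h(c) = (2*19*(19 + 19))*c² = (2*19*38)*c² = 1444*c²)
1/(h(s(-5)) + l(-670)) = 1/(1444*(-17 + 2*(-5))² + 1988*(-670)) = 1/(1444*(-17 - 10)² - 1331960) = 1/(1444*(-27)² - 1331960) = 1/(1444*729 - 1331960) = 1/(1052676 - 1331960) = 1/(-279284) = -1/279284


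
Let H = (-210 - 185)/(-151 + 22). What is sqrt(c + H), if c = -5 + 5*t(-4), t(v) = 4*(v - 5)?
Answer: I*sqrt(3027630)/129 ≈ 13.488*I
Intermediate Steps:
t(v) = -20 + 4*v (t(v) = 4*(-5 + v) = -20 + 4*v)
c = -185 (c = -5 + 5*(-20 + 4*(-4)) = -5 + 5*(-20 - 16) = -5 + 5*(-36) = -5 - 180 = -185)
H = 395/129 (H = -395/(-129) = -395*(-1/129) = 395/129 ≈ 3.0620)
sqrt(c + H) = sqrt(-185 + 395/129) = sqrt(-23470/129) = I*sqrt(3027630)/129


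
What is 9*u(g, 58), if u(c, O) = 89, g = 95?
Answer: 801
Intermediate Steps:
9*u(g, 58) = 9*89 = 801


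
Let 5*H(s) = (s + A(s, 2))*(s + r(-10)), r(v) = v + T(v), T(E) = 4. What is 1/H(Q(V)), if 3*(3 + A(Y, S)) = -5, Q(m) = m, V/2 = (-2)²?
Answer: ¾ ≈ 0.75000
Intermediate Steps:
V = 8 (V = 2*(-2)² = 2*4 = 8)
A(Y, S) = -14/3 (A(Y, S) = -3 + (⅓)*(-5) = -3 - 5/3 = -14/3)
r(v) = 4 + v (r(v) = v + 4 = 4 + v)
H(s) = (-6 + s)*(-14/3 + s)/5 (H(s) = ((s - 14/3)*(s + (4 - 10)))/5 = ((-14/3 + s)*(s - 6))/5 = ((-14/3 + s)*(-6 + s))/5 = ((-6 + s)*(-14/3 + s))/5 = (-6 + s)*(-14/3 + s)/5)
1/H(Q(V)) = 1/(28/5 - 32/15*8 + (⅕)*8²) = 1/(28/5 - 256/15 + (⅕)*64) = 1/(28/5 - 256/15 + 64/5) = 1/(4/3) = ¾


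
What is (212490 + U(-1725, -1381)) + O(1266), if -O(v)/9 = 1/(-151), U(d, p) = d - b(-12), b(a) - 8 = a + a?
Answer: 31827940/151 ≈ 2.1078e+5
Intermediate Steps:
b(a) = 8 + 2*a (b(a) = 8 + (a + a) = 8 + 2*a)
U(d, p) = 16 + d (U(d, p) = d - (8 + 2*(-12)) = d - (8 - 24) = d - 1*(-16) = d + 16 = 16 + d)
O(v) = 9/151 (O(v) = -9/(-151) = -9*(-1/151) = 9/151)
(212490 + U(-1725, -1381)) + O(1266) = (212490 + (16 - 1725)) + 9/151 = (212490 - 1709) + 9/151 = 210781 + 9/151 = 31827940/151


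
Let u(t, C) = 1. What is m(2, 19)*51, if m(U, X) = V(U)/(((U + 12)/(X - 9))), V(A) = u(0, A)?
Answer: 255/7 ≈ 36.429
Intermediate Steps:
V(A) = 1
m(U, X) = (-9 + X)/(12 + U) (m(U, X) = 1/((U + 12)/(X - 9)) = 1/((12 + U)/(-9 + X)) = 1*((-9 + X)/(12 + U)) = (-9 + X)/(12 + U))
m(2, 19)*51 = ((-9 + 19)/(12 + 2))*51 = (10/14)*51 = ((1/14)*10)*51 = (5/7)*51 = 255/7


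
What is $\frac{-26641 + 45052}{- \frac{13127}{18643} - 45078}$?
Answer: $- \frac{18065067}{44231699} \approx -0.40842$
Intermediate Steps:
$\frac{-26641 + 45052}{- \frac{13127}{18643} - 45078} = \frac{18411}{\left(-13127\right) \frac{1}{18643} - 45078} = \frac{18411}{- \frac{13127}{18643} - 45078} = \frac{18411}{- \frac{840402281}{18643}} = 18411 \left(- \frac{18643}{840402281}\right) = - \frac{18065067}{44231699}$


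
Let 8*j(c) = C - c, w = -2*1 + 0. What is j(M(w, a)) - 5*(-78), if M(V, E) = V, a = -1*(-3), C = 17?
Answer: 3139/8 ≈ 392.38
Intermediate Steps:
w = -2 (w = -2 + 0 = -2)
a = 3
j(c) = 17/8 - c/8 (j(c) = (17 - c)/8 = 17/8 - c/8)
j(M(w, a)) - 5*(-78) = (17/8 - 1/8*(-2)) - 5*(-78) = (17/8 + 1/4) + 390 = 19/8 + 390 = 3139/8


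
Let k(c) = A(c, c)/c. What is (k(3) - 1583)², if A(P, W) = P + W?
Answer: 2499561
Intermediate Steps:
k(c) = 2 (k(c) = (c + c)/c = (2*c)/c = 2)
(k(3) - 1583)² = (2 - 1583)² = (-1581)² = 2499561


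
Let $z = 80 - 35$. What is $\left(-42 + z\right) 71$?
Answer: $213$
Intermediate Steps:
$z = 45$
$\left(-42 + z\right) 71 = \left(-42 + 45\right) 71 = 3 \cdot 71 = 213$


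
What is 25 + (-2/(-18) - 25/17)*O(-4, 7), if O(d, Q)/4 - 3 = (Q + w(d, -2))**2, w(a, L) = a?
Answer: -2053/51 ≈ -40.255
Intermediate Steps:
O(d, Q) = 12 + 4*(Q + d)**2
25 + (-2/(-18) - 25/17)*O(-4, 7) = 25 + (-2/(-18) - 25/17)*(12 + 4*(7 - 4)**2) = 25 + (-2*(-1/18) - 25*1/17)*(12 + 4*3**2) = 25 + (1/9 - 25/17)*(12 + 4*9) = 25 - 208*(12 + 36)/153 = 25 - 208/153*48 = 25 - 3328/51 = -2053/51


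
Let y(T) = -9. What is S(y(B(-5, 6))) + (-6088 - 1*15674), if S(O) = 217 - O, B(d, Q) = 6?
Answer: -21536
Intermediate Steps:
S(y(B(-5, 6))) + (-6088 - 1*15674) = (217 - 1*(-9)) + (-6088 - 1*15674) = (217 + 9) + (-6088 - 15674) = 226 - 21762 = -21536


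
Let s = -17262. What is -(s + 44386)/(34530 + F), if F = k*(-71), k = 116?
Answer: -13562/13147 ≈ -1.0316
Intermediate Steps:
F = -8236 (F = 116*(-71) = -8236)
-(s + 44386)/(34530 + F) = -(-17262 + 44386)/(34530 - 8236) = -27124/26294 = -1*13562/13147 = -13562/13147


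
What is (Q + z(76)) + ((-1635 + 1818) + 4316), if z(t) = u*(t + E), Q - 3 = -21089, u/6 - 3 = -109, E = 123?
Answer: -143151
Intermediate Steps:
u = -636 (u = 18 + 6*(-109) = 18 - 654 = -636)
Q = -21086 (Q = 3 - 21089 = -21086)
z(t) = -78228 - 636*t (z(t) = -636*(t + 123) = -636*(123 + t) = -78228 - 636*t)
(Q + z(76)) + ((-1635 + 1818) + 4316) = (-21086 + (-78228 - 636*76)) + ((-1635 + 1818) + 4316) = (-21086 + (-78228 - 48336)) + (183 + 4316) = (-21086 - 126564) + 4499 = -147650 + 4499 = -143151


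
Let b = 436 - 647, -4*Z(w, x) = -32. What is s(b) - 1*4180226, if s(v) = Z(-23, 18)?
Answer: -4180218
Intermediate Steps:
Z(w, x) = 8 (Z(w, x) = -¼*(-32) = 8)
b = -211
s(v) = 8
s(b) - 1*4180226 = 8 - 1*4180226 = 8 - 4180226 = -4180218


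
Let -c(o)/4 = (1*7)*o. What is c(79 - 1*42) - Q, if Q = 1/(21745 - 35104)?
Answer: -13839923/13359 ≈ -1036.0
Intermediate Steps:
Q = -1/13359 (Q = 1/(-13359) = -1/13359 ≈ -7.4856e-5)
c(o) = -28*o (c(o) = -4*1*7*o = -28*o)
c(79 - 1*42) - Q = -28*(79 - 1*42) - 1*(-1/13359) = -28*(79 - 42) + 1/13359 = -28*37 + 1/13359 = -1036 + 1/13359 = -13839923/13359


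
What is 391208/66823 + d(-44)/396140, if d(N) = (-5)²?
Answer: 30994961539/5294252644 ≈ 5.8545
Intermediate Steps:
d(N) = 25
391208/66823 + d(-44)/396140 = 391208/66823 + 25/396140 = 391208*(1/66823) + 25*(1/396140) = 391208/66823 + 5/79228 = 30994961539/5294252644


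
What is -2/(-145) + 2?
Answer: 292/145 ≈ 2.0138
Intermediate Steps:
-2/(-145) + 2 = -1/145*(-2) + 2 = 2/145 + 2 = 292/145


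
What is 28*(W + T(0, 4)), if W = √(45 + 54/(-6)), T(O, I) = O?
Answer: 168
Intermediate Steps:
W = 6 (W = √(45 + 54*(-⅙)) = √(45 - 9) = √36 = 6)
28*(W + T(0, 4)) = 28*(6 + 0) = 28*6 = 168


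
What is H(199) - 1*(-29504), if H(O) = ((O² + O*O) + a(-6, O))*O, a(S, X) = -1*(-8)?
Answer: 15792294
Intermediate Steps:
a(S, X) = 8
H(O) = O*(8 + 2*O²) (H(O) = ((O² + O*O) + 8)*O = ((O² + O²) + 8)*O = (2*O² + 8)*O = (8 + 2*O²)*O = O*(8 + 2*O²))
H(199) - 1*(-29504) = 2*199*(4 + 199²) - 1*(-29504) = 2*199*(4 + 39601) + 29504 = 2*199*39605 + 29504 = 15762790 + 29504 = 15792294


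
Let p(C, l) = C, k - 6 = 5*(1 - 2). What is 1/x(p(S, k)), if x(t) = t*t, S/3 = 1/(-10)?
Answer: 100/9 ≈ 11.111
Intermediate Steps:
k = 1 (k = 6 + 5*(1 - 2) = 6 + 5*(-1) = 6 - 5 = 1)
S = -3/10 (S = 3/(-10) = 3*(-⅒) = -3/10 ≈ -0.30000)
x(t) = t²
1/x(p(S, k)) = 1/((-3/10)²) = 1/(9/100) = 100/9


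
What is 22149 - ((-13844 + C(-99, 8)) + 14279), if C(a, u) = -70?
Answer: 21784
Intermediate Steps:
22149 - ((-13844 + C(-99, 8)) + 14279) = 22149 - ((-13844 - 70) + 14279) = 22149 - (-13914 + 14279) = 22149 - 1*365 = 22149 - 365 = 21784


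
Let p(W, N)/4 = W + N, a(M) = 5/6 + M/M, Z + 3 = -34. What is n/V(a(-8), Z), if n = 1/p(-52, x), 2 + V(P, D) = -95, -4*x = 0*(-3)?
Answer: 1/20176 ≈ 4.9564e-5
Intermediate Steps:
Z = -37 (Z = -3 - 34 = -37)
a(M) = 11/6 (a(M) = 5*(1/6) + 1 = 5/6 + 1 = 11/6)
x = 0 (x = -0*(-3) = -1/4*0 = 0)
p(W, N) = 4*N + 4*W (p(W, N) = 4*(W + N) = 4*(N + W) = 4*N + 4*W)
V(P, D) = -97 (V(P, D) = -2 - 95 = -97)
n = -1/208 (n = 1/(4*0 + 4*(-52)) = 1/(0 - 208) = 1/(-208) = -1/208 ≈ -0.0048077)
n/V(a(-8), Z) = -1/208/(-97) = -1/208*(-1/97) = 1/20176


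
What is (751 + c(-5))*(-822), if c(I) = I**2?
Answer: -637872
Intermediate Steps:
(751 + c(-5))*(-822) = (751 + (-5)**2)*(-822) = (751 + 25)*(-822) = 776*(-822) = -637872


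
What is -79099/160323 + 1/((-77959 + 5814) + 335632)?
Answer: -6947132630/14081008767 ≈ -0.49337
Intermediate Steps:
-79099/160323 + 1/((-77959 + 5814) + 335632) = -79099*1/160323 + 1/(-72145 + 335632) = -79099/160323 + 1/263487 = -6947132630/14081008767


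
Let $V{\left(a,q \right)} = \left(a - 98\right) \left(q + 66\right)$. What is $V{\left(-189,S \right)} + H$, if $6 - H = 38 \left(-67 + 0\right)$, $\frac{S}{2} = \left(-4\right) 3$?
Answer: $-9502$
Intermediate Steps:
$S = -24$ ($S = 2 \left(\left(-4\right) 3\right) = 2 \left(-12\right) = -24$)
$H = 2552$ ($H = 6 - 38 \left(-67 + 0\right) = 6 - 38 \left(-67\right) = 6 - -2546 = 6 + 2546 = 2552$)
$V{\left(a,q \right)} = \left(-98 + a\right) \left(66 + q\right)$
$V{\left(-189,S \right)} + H = \left(-6468 - -2352 + 66 \left(-189\right) - -4536\right) + 2552 = \left(-6468 + 2352 - 12474 + 4536\right) + 2552 = -12054 + 2552 = -9502$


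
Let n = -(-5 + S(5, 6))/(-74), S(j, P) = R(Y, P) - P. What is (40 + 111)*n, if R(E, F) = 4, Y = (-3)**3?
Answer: -1057/74 ≈ -14.284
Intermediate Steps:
Y = -27
S(j, P) = 4 - P
n = -7/74 (n = -(-5 + (4 - 1*6))/(-74) = -(-5 + (4 - 6))*(-1/74) = -(-5 - 2)*(-1/74) = -1*(-7)*(-1/74) = 7*(-1/74) = -7/74 ≈ -0.094595)
(40 + 111)*n = (40 + 111)*(-7/74) = 151*(-7/74) = -1057/74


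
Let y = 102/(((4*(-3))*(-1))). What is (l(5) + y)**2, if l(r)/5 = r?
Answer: 4489/4 ≈ 1122.3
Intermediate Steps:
l(r) = 5*r
y = 17/2 (y = 102/((-12*(-1))) = 102/12 = 102*(1/12) = 17/2 ≈ 8.5000)
(l(5) + y)**2 = (5*5 + 17/2)**2 = (25 + 17/2)**2 = (67/2)**2 = 4489/4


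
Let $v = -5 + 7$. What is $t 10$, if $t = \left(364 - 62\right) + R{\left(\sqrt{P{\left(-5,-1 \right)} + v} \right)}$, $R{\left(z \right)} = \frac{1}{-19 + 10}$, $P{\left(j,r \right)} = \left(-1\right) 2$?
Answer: $\frac{27170}{9} \approx 3018.9$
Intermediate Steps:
$P{\left(j,r \right)} = -2$
$v = 2$
$R{\left(z \right)} = - \frac{1}{9}$ ($R{\left(z \right)} = \frac{1}{-9} = - \frac{1}{9}$)
$t = \frac{2717}{9}$ ($t = \left(364 - 62\right) - \frac{1}{9} = 302 - \frac{1}{9} = \frac{2717}{9} \approx 301.89$)
$t 10 = \frac{2717}{9} \cdot 10 = \frac{27170}{9}$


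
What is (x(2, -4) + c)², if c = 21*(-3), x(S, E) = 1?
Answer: 3844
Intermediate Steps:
c = -63
(x(2, -4) + c)² = (1 - 63)² = (-62)² = 3844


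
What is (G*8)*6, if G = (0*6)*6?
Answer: 0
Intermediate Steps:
G = 0 (G = 0*6 = 0)
(G*8)*6 = (0*8)*6 = 0*6 = 0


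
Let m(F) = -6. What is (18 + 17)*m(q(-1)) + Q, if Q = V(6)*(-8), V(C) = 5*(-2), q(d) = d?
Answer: -130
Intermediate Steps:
V(C) = -10
Q = 80 (Q = -10*(-8) = 80)
(18 + 17)*m(q(-1)) + Q = (18 + 17)*(-6) + 80 = 35*(-6) + 80 = -210 + 80 = -130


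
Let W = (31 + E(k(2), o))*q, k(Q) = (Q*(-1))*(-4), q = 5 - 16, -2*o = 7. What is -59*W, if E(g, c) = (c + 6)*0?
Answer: 20119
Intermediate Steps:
o = -7/2 (o = -½*7 = -7/2 ≈ -3.5000)
q = -11
k(Q) = 4*Q (k(Q) = -Q*(-4) = 4*Q)
E(g, c) = 0 (E(g, c) = (6 + c)*0 = 0)
W = -341 (W = (31 + 0)*(-11) = 31*(-11) = -341)
-59*W = -59*(-341) = 20119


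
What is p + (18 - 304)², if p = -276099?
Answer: -194303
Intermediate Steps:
p + (18 - 304)² = -276099 + (18 - 304)² = -276099 + (-286)² = -276099 + 81796 = -194303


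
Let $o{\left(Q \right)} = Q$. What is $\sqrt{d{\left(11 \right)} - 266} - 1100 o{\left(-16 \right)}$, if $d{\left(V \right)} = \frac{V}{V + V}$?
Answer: $17600 + \frac{3 i \sqrt{118}}{2} \approx 17600.0 + 16.294 i$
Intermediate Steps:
$d{\left(V \right)} = \frac{1}{2}$ ($d{\left(V \right)} = \frac{V}{2 V} = V \frac{1}{2 V} = \frac{1}{2}$)
$\sqrt{d{\left(11 \right)} - 266} - 1100 o{\left(-16 \right)} = \sqrt{\frac{1}{2} - 266} - -17600 = \sqrt{- \frac{531}{2}} + 17600 = \frac{3 i \sqrt{118}}{2} + 17600 = 17600 + \frac{3 i \sqrt{118}}{2}$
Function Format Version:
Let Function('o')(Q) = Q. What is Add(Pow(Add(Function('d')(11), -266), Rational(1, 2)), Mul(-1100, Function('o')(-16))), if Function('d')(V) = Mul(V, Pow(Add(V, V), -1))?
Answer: Add(17600, Mul(Rational(3, 2), I, Pow(118, Rational(1, 2)))) ≈ Add(17600., Mul(16.294, I))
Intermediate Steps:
Function('d')(V) = Rational(1, 2) (Function('d')(V) = Mul(V, Pow(Mul(2, V), -1)) = Mul(V, Mul(Rational(1, 2), Pow(V, -1))) = Rational(1, 2))
Add(Pow(Add(Function('d')(11), -266), Rational(1, 2)), Mul(-1100, Function('o')(-16))) = Add(Pow(Add(Rational(1, 2), -266), Rational(1, 2)), Mul(-1100, -16)) = Add(Pow(Rational(-531, 2), Rational(1, 2)), 17600) = Add(Mul(Rational(3, 2), I, Pow(118, Rational(1, 2))), 17600) = Add(17600, Mul(Rational(3, 2), I, Pow(118, Rational(1, 2))))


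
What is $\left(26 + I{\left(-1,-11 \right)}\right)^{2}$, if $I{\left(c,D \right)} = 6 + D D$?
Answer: $23409$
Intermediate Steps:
$I{\left(c,D \right)} = 6 + D^{2}$
$\left(26 + I{\left(-1,-11 \right)}\right)^{2} = \left(26 + \left(6 + \left(-11\right)^{2}\right)\right)^{2} = \left(26 + \left(6 + 121\right)\right)^{2} = \left(26 + 127\right)^{2} = 153^{2} = 23409$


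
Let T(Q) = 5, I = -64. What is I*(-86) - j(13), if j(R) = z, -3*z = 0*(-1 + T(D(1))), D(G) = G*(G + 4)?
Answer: 5504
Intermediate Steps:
D(G) = G*(4 + G)
z = 0 (z = -0*(-1 + 5) = -0*4 = -⅓*0 = 0)
j(R) = 0
I*(-86) - j(13) = -64*(-86) - 1*0 = 5504 + 0 = 5504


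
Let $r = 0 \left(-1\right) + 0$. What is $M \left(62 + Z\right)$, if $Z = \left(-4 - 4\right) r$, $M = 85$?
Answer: $5270$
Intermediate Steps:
$r = 0$ ($r = 0 + 0 = 0$)
$Z = 0$ ($Z = \left(-4 - 4\right) 0 = \left(-8\right) 0 = 0$)
$M \left(62 + Z\right) = 85 \left(62 + 0\right) = 85 \cdot 62 = 5270$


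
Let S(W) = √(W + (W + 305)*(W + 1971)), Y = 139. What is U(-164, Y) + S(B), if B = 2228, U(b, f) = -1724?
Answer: -1724 + √10638295 ≈ 1537.6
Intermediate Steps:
S(W) = √(W + (305 + W)*(1971 + W))
U(-164, Y) + S(B) = -1724 + √(601155 + 2228² + 2277*2228) = -1724 + √(601155 + 4963984 + 5073156) = -1724 + √10638295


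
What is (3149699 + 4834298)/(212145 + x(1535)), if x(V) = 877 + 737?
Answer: 1140571/30537 ≈ 37.350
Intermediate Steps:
x(V) = 1614
(3149699 + 4834298)/(212145 + x(1535)) = (3149699 + 4834298)/(212145 + 1614) = 7983997/213759 = 7983997*(1/213759) = 1140571/30537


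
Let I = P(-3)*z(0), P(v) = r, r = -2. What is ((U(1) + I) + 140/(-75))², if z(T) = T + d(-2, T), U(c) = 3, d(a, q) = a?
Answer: 5929/225 ≈ 26.351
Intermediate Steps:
P(v) = -2
z(T) = -2 + T (z(T) = T - 2 = -2 + T)
I = 4 (I = -2*(-2 + 0) = -2*(-2) = 4)
((U(1) + I) + 140/(-75))² = ((3 + 4) + 140/(-75))² = (7 + 140*(-1/75))² = (7 - 28/15)² = (77/15)² = 5929/225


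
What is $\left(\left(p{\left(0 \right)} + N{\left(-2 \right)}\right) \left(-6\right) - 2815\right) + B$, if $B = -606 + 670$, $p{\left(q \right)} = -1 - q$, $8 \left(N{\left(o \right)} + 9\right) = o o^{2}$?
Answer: $-2685$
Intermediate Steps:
$N{\left(o \right)} = -9 + \frac{o^{3}}{8}$ ($N{\left(o \right)} = -9 + \frac{o o^{2}}{8} = -9 + \frac{o^{3}}{8}$)
$B = 64$
$\left(\left(p{\left(0 \right)} + N{\left(-2 \right)}\right) \left(-6\right) - 2815\right) + B = \left(\left(\left(-1 - 0\right) - \left(9 - \frac{\left(-2\right)^{3}}{8}\right)\right) \left(-6\right) - 2815\right) + 64 = \left(\left(\left(-1 + 0\right) + \left(-9 + \frac{1}{8} \left(-8\right)\right)\right) \left(-6\right) - 2815\right) + 64 = \left(\left(-1 - 10\right) \left(-6\right) - 2815\right) + 64 = \left(\left(-11\right) \left(-6\right) - 2815\right) + 64 = \left(66 - 2815\right) + 64 = -2749 + 64 = -2685$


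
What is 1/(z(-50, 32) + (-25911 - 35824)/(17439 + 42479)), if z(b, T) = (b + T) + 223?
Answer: 59918/12221455 ≈ 0.0049027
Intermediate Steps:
z(b, T) = 223 + T + b (z(b, T) = (T + b) + 223 = 223 + T + b)
1/(z(-50, 32) + (-25911 - 35824)/(17439 + 42479)) = 1/((223 + 32 - 50) + (-25911 - 35824)/(17439 + 42479)) = 1/(205 - 61735/59918) = 1/(12221455/59918) = 59918/12221455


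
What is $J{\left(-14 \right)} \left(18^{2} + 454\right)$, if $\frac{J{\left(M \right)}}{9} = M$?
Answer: $-98028$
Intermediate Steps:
$J{\left(M \right)} = 9 M$
$J{\left(-14 \right)} \left(18^{2} + 454\right) = 9 \left(-14\right) \left(18^{2} + 454\right) = - 126 \left(324 + 454\right) = \left(-126\right) 778 = -98028$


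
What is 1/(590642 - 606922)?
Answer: -1/16280 ≈ -6.1425e-5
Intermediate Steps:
1/(590642 - 606922) = 1/(-16280) = -1/16280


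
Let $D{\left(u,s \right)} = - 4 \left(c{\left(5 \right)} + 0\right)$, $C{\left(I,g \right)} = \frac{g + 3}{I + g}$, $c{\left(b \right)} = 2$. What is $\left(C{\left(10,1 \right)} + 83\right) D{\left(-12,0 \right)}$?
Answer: $- \frac{7336}{11} \approx -666.91$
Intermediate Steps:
$C{\left(I,g \right)} = \frac{3 + g}{I + g}$
$D{\left(u,s \right)} = -8$ ($D{\left(u,s \right)} = - 4 \left(2 + 0\right) = \left(-4\right) 2 = -8$)
$\left(C{\left(10,1 \right)} + 83\right) D{\left(-12,0 \right)} = \left(\frac{3 + 1}{10 + 1} + 83\right) \left(-8\right) = \left(\frac{1}{11} \cdot 4 + 83\right) \left(-8\right) = \left(\frac{4}{11} + 83\right) \left(-8\right) = \frac{917}{11} \left(-8\right) = - \frac{7336}{11}$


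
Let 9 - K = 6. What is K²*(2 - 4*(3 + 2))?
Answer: -162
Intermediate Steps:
K = 3 (K = 9 - 1*6 = 9 - 6 = 3)
K²*(2 - 4*(3 + 2)) = 3²*(2 - 4*(3 + 2)) = 9*(2 - 4*5) = 9*(2 - 20) = 9*(-18) = -162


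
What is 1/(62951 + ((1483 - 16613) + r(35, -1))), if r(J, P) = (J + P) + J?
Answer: 1/47890 ≈ 2.0881e-5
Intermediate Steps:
r(J, P) = P + 2*J
1/(62951 + ((1483 - 16613) + r(35, -1))) = 1/(62951 + ((1483 - 16613) + (-1 + 2*35))) = 1/(62951 + (-15130 + (-1 + 70))) = 1/(62951 + (-15130 + 69)) = 1/(62951 - 15061) = 1/47890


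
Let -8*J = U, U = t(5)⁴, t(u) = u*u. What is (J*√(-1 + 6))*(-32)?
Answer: 1562500*√5 ≈ 3.4939e+6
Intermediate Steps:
t(u) = u²
U = 390625 (U = (5²)⁴ = 25⁴ = 390625)
J = -390625/8 (J = -⅛*390625 = -390625/8 ≈ -48828.)
(J*√(-1 + 6))*(-32) = -390625*√(-1 + 6)/8*(-32) = -390625*√5/8*(-32) = 1562500*√5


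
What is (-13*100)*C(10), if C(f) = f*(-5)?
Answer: 65000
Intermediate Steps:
C(f) = -5*f
(-13*100)*C(10) = (-13*100)*(-5*10) = -1300*(-50) = 65000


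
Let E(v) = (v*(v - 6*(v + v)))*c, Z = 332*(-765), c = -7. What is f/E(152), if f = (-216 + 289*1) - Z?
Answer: 254053/1779008 ≈ 0.14281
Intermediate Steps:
Z = -253980
f = 254053 (f = (-216 + 289*1) - 1*(-253980) = (-216 + 289) + 253980 = 73 + 253980 = 254053)
E(v) = 77*v² (E(v) = (v*(v - 6*(v + v)))*(-7) = (v*(v - 6*2*v))*(-7) = (v*(v - 12*v))*(-7) = (v*(-11*v))*(-7) = -11*v²*(-7) = 77*v²)
f/E(152) = 254053/((77*152²)) = 254053/((77*23104)) = 254053/1779008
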